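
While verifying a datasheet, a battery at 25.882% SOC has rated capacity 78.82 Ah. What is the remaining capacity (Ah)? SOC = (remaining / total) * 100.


remaining = SOC / 100 * total = 25.882 / 100 * 78.82 = 20.40 Ah

20.40 Ah


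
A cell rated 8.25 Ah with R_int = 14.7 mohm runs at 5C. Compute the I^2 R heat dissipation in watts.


Convert: R = 14.7 mohm = 0.0147 ohm
Step 1: I = C_rate * capacity = 5 * 8.25 = 41.25 A
Step 2: Q = I^2 * R = 41.25^2 * 0.0147 = 1701.6 * 0.0147 = 25.01 W

25.01 W


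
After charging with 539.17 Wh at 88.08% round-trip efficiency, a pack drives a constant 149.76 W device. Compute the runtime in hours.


Step 1: E_discharge = eta/100 * E_charge = 88.08/100 * 539.17 = 474.9 Wh
Step 2: t = E_discharge / P = 474.9 / 149.76 = 3.171 hr

3.171 hr


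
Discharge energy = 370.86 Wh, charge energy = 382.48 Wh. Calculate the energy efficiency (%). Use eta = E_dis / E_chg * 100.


Round-trip efficiency = 370.86/382.48 * 100% = 96.96%

96.96%


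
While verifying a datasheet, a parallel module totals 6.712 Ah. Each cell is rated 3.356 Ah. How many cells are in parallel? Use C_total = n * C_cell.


n = C_total / C_cell = 6.712 / 3.356 = 2

2


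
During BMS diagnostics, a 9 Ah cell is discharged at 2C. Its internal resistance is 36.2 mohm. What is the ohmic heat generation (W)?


Convert: R = 36.2 mohm = 0.0362 ohm
Step 1: I = C_rate * capacity = 2 * 9 = 18 A
Step 2: Q = I^2 * R = 18^2 * 0.0362 = 324 * 0.0362 = 11.73 W

11.73 W


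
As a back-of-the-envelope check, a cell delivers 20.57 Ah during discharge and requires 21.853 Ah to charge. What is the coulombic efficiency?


Coulombic efficiency = 20.57/21.853 * 100% = 94.13%

94.13%


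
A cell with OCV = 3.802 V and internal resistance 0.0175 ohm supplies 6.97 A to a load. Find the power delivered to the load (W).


Step 1: V_terminal = OCV - I*R = 3.802 - 6.97 * 0.0175 = 3.68 V
Step 2: P_out = V_terminal * I = 3.68 * 6.97 = 25.65 W

25.65 W


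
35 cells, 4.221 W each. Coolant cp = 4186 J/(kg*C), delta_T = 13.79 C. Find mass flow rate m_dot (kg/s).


Step 1: Total heat Q = 35 * 4.221 W = 147.74 W
Step 2: denom = cp * dT = 4186 * 13.79 = 57725
Step 3: m_dot = 147.74 / 57725 = 0.002559 kg/s

0.002559 kg/s


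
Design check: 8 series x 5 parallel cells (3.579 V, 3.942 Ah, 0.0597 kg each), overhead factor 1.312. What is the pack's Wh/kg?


Step 1: V_pack = 8 * 3.579 = 28.632 V
Step 2: C_pack = 5 * 3.942 = 19.71 Ah
Step 3: E_pack = V_pack * C_pack = 28.632 * 19.71 = 564.34 Wh
Step 4: m_pack = 8 * 5 * 0.0597 * 1.312 = 3.1331 kg
Step 5: ED = E_pack / m_pack = 564.34 / 3.1331 = 180.1 Wh/kg

180.1 Wh/kg


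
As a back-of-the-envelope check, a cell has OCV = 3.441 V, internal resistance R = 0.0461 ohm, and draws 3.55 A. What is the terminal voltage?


V = OCV - I*R = 3.441 - 3.55 * 0.0461 = 3.277 V

3.277 V


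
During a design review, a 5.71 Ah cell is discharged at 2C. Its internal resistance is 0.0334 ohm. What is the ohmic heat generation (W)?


Step 1: I = C_rate * capacity = 2 * 5.71 = 11.42 A
Step 2: Q = I^2 * R = 11.42^2 * 0.0334 = 130.42 * 0.0334 = 4.356 W

4.356 W


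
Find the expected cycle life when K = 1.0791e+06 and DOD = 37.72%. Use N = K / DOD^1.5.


Step 1: DOD^1.5 = 37.72^1.5 = 231.66
Step 2: N = 1.0791e+06 / 231.66 = 4658 cycles

4658 cycles


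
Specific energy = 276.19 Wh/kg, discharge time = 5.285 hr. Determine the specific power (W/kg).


P_specific = E / t = 276.19 / 5.285 = 52.26 W/kg

52.26 W/kg


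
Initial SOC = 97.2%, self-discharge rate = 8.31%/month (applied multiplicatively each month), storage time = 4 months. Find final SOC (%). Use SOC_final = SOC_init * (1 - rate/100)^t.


Monthly retention factor = 1 - 8.31/100 = 0.9169
Over 4 months: factor^4 = 0.70679
SOC_final = 97.2 * 0.70679 = 68.70%

68.70%


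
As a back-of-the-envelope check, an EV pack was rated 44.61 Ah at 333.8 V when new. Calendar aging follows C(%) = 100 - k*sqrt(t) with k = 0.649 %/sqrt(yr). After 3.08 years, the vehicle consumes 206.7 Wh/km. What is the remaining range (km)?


Step 1: capacity retention = 100 - 0.649 * sqrt(3.08) = 100 - 0.649 * 1.755 = 98.861%
Step 2: C_now = 44.61 * 98.861/100 = 44.102 Ah
Step 3: E_pack = V * C_now = 333.8 * 44.102 = 14721 Wh
Step 4: range = E_pack / consumption = 14721 / 206.7 = 71.22 km

71.22 km


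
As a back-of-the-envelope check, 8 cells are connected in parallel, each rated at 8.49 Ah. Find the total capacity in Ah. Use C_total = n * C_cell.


Parallel capacities add: 8 * 8.49 Ah = 67.92 Ah

67.92 Ah


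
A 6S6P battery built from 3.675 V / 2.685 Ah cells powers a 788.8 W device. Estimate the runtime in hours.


Step 1: E_pack = Ns * V_cell * Np * C_cell = 6 * 3.675 * 6 * 2.685 = 355.23 Wh
Step 2: t = E_pack / P = 355.23 / 788.8 = 0.4503 hr

0.4503 hr


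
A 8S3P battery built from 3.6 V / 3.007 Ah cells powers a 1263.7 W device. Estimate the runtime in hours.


Step 1: E_pack = Ns * V_cell * Np * C_cell = 8 * 3.6 * 3 * 3.007 = 259.8 Wh
Step 2: t = E_pack / P = 259.8 / 1263.7 = 0.2056 hr

0.2056 hr


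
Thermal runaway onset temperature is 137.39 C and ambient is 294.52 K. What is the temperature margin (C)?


Convert: T_ambient = 294.52 K = 21.37 C
margin = 137.39 - 21.37 = 116.02 C

116.02 C


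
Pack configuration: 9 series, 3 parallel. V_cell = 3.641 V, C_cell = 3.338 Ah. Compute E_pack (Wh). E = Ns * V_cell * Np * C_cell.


E = Ns * Vcell * Np * Ccell = 9 * 3.641 * 3 * 3.338 = 328.1 Wh

328.1 Wh


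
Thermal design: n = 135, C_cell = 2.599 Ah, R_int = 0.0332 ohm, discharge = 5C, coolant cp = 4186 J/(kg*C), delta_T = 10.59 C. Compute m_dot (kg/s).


Step 1: I = 5 * 2.599 = 12.995 A
Step 2: Q_cell = I^2 * R = 12.995^2 * 0.0332 = 5.6065 W
Step 3: Q_total = 135 * 5.6065 = 756.88 W
Step 4: m_dot = Q_total / (cp * dT) = 756.88 / (4186 * 10.59) = 0.01707 kg/s

0.01707 kg/s


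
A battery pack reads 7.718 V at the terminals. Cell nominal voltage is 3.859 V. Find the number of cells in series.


Rearranging: n = V_pack / V_cell = 7.718 / 3.859 = 2 cells

2


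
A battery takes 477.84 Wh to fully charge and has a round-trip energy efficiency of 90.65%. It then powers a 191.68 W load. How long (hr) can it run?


Step 1: E_discharge = eta/100 * E_charge = 90.65/100 * 477.84 = 433.16 Wh
Step 2: t = E_discharge / P = 433.16 / 191.68 = 2.260 hr

2.260 hr


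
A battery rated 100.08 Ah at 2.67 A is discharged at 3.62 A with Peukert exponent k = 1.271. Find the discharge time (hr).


t_rated = C / I_rated = 100.08 / 2.67 = 37.483 hr
(I_rated/I)^k = (0.73757)^1.271 = 0.67917
t = t_rated * (I_rated/I)^k = 37.483 * 0.67917 = 25.46 hr

25.46 hr


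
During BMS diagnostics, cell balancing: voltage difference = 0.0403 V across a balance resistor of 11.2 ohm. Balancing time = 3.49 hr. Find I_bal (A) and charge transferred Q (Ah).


I_bal = dV / R = 0.0403 / 11.2 = 0.0035982 A
Q = I_bal * t = 0.0035982 * 3.49 = 0.01256 Ah

I=0.0035982 A, Q=0.01256 Ah


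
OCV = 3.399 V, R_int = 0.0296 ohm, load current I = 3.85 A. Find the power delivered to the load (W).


Step 1: V_terminal = OCV - I*R = 3.399 - 3.85 * 0.0296 = 3.285 V
Step 2: P_out = V_terminal * I = 3.285 * 3.85 = 12.65 W

12.65 W


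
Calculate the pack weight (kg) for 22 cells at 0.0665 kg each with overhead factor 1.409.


Cell mass sum = 22 * 0.0665 = 1.463 kg
With overhead 1.409: m_pack = 1.463 * 1.409 = 2.061 kg

2.061 kg


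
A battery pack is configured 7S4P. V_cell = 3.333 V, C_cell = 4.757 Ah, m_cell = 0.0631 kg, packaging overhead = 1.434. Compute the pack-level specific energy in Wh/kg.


Step 1: V_pack = 7 * 3.333 = 23.331 V
Step 2: C_pack = 4 * 4.757 = 19.028 Ah
Step 3: E_pack = V_pack * C_pack = 23.331 * 19.028 = 443.94 Wh
Step 4: m_pack = 7 * 4 * 0.0631 * 1.434 = 2.5336 kg
Step 5: ED = E_pack / m_pack = 443.94 / 2.5336 = 175.2 Wh/kg

175.2 Wh/kg


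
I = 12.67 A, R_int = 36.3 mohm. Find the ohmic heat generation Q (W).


Convert: R = 36.3 mohm = 0.0363 ohm
I^2 = 160.53
Q = 160.53 * 0.0363 = 5.827 W

5.827 W


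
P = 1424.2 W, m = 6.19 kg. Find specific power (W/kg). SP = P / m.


Specific power = 1424.2 W / 6.19 kg = 230.1 W/kg

230.1 W/kg


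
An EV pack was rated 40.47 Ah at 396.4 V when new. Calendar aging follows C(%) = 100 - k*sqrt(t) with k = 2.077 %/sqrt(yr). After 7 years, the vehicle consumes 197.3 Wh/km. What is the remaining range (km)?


Step 1: capacity retention = 100 - 2.077 * sqrt(7) = 100 - 2.077 * 2.6458 = 94.505%
Step 2: C_now = 40.47 * 94.505/100 = 38.246 Ah
Step 3: E_pack = V * C_now = 396.4 * 38.246 = 15161 Wh
Step 4: range = E_pack / consumption = 15161 / 197.3 = 76.84 km

76.84 km


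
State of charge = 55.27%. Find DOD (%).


DOD = 100 - SOC = 100 - 55.27 = 44.73%

44.73%


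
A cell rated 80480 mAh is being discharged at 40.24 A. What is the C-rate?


Convert: capacity = 80480 mAh = 80.48 Ah
Rearranging: C_rate = 40.24 / 80.48 = 0.5C

0.5C


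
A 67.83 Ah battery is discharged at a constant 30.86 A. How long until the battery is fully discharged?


Runtime = 67.83 Ah / 30.86 A = 2.198 hr

2.198 hr


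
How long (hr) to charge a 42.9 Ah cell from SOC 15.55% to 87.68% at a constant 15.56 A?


delta_Ah = 42.9 * (87.68 - 15.55) / 100 = 30.944 Ah
t = delta_Ah / I = 30.944 / 15.56 = 1.989 hr

1.989 hr


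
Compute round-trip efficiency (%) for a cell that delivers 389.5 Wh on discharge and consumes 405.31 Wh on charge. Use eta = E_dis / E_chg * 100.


eta_e = E_dis / E_chg * 100 = 389.5 / 405.31 * 100 = 96.10%

96.10%


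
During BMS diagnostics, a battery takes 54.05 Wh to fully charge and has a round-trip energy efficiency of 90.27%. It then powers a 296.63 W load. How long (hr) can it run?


Step 1: E_discharge = eta/100 * E_charge = 90.27/100 * 54.05 = 48.791 Wh
Step 2: t = E_discharge / P = 48.791 / 296.63 = 0.1645 hr

0.1645 hr


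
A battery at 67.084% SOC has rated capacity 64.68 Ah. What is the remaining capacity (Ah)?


remaining = SOC / 100 * total = 67.084 / 100 * 64.68 = 43.39 Ah

43.39 Ah


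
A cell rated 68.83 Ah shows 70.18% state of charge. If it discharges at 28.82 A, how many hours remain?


Step 1: remaining = SOC/100 * C_total = 70.18/100 * 68.83 = 48.305 Ah
Step 2: t = remaining / I = 48.305 / 28.82 = 1.676 hr

1.676 hr


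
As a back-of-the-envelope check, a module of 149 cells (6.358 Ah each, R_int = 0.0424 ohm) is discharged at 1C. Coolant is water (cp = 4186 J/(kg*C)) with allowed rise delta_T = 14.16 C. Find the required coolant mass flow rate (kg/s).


Step 1: I = 1 * 6.358 = 6.358 A
Step 2: Q_cell = I^2 * R = 6.358^2 * 0.0424 = 1.714 W
Step 3: Q_total = 149 * 1.714 = 255.39 W
Step 4: m_dot = Q_total / (cp * dT) = 255.39 / (4186 * 14.16) = 0.004309 kg/s

0.004309 kg/s


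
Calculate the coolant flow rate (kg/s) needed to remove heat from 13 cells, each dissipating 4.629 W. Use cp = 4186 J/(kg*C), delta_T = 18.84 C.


Step 1: Total heat Q = 13 * 4.629 W = 60.177 W
Step 2: denom = cp * dT = 4186 * 18.84 = 78864
Step 3: m_dot = 60.177 / 78864 = 7.630e-04 kg/s

7.630e-04 kg/s


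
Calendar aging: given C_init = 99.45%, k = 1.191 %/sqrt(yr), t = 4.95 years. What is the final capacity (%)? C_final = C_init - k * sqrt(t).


Step 1: sqrt(4.95 yr) = 2.2249
Step 2: drop = 1.191 * 2.2249 = 2.6499
Step 3: C_final = 99.45 - 2.6499 = 96.80%

96.80%


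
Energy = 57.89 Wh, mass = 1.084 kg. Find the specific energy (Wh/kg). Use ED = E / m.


ED = E / m = 57.89 / 1.084 = 53.40 Wh/kg

53.40 Wh/kg


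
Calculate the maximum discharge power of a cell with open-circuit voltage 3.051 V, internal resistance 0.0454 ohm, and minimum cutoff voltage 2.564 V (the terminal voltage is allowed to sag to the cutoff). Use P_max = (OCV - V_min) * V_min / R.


P_max = (OCV - V_min) * V_min / R = (3.051 - 2.564) * 2.564 / 0.0454 = 0.487 * 2.564 / 0.0454 = 27.50 W

27.50 W


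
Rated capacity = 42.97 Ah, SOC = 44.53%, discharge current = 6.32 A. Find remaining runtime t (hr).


Step 1: remaining = SOC/100 * C_total = 44.53/100 * 42.97 = 19.135 Ah
Step 2: t = remaining / I = 19.135 / 6.32 = 3.028 hr

3.028 hr


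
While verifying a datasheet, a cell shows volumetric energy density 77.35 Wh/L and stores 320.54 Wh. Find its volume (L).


V = E / ED = 320.54 / 77.35 = 4.144 L

4.144 L


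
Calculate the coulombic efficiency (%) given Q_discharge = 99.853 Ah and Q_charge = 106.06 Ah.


eta_c = Q_dis / Q_chg * 100 = 99.853 / 106.06 * 100 = 94.15%

94.15%


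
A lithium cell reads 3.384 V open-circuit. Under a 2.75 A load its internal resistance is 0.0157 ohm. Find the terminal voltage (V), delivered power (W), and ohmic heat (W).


Step 1: V_terminal = OCV - I*R = 3.384 - 2.75 * 0.0157 = 3.3408 V
Step 2: P_out = V_terminal * I = 3.3408 * 2.75 = 9.187 W
Step 3: Q = I^2 * R = 2.75^2 * 0.0157 = 0.1187 W

V=3.3408 V, P=9.187 W, Q=0.1187 W


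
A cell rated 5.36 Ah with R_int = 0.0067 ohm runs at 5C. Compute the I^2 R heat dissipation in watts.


Step 1: I = C_rate * capacity = 5 * 5.36 = 26.8 A
Step 2: Q = I^2 * R = 26.8^2 * 0.0067 = 718.24 * 0.0067 = 4.812 W

4.812 W


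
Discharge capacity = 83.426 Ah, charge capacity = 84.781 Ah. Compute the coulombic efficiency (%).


eta_c = Q_dis / Q_chg * 100 = 83.426 / 84.781 * 100 = 98.40%

98.40%


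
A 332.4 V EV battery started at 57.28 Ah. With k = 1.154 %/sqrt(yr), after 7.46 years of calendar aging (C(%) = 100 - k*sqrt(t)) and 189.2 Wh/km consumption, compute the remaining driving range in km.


Step 1: capacity retention = 100 - 1.154 * sqrt(7.46) = 100 - 1.154 * 2.7313 = 96.848%
Step 2: C_now = 57.28 * 96.848/100 = 55.475 Ah
Step 3: E_pack = V * C_now = 332.4 * 55.475 = 18440 Wh
Step 4: range = E_pack / consumption = 18440 / 189.2 = 97.46 km

97.46 km


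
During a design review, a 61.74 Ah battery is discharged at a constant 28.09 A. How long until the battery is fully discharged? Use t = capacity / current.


t = capacity / current = 61.74 / 28.09 = 2.198 hr

2.198 hr


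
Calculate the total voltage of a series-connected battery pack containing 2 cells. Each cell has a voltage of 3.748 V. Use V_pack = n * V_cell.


V_pack = n * V_cell = 2 * 3.748 = 7.496 V

7.496 V


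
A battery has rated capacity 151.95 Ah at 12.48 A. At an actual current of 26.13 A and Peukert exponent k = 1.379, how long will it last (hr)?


Step 1: t_rated = C / I_rated = 151.95 / 12.48 = 12.175 hr
Step 2: ratio = 12.48 / 26.13 = 0.47761
Step 3: ratio^k = 0.47761^1.379 = 0.36095
Step 4: t = t_rated * ratio^k = 12.175 * 0.36095 = 4.395 hr

4.395 hr


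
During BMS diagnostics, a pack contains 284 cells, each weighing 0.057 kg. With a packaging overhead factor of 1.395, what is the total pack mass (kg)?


m_pack = n * m_cell * overhead = 284 * 0.057 * 1.395 = 22.58 kg

22.58 kg


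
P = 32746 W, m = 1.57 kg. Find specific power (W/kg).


Specific power = 32746 W / 1.57 kg = 20860 W/kg

20860 W/kg


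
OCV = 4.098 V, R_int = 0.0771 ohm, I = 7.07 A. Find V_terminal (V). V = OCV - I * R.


IR drop = 7.07 * 0.0771 = 0.5451 V
V = 4.098 - 0.5451 = 3.553 V

3.553 V


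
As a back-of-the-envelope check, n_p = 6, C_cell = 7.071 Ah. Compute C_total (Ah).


Parallel capacities add: 6 * 7.071 Ah = 42.426 Ah

42.426 Ah


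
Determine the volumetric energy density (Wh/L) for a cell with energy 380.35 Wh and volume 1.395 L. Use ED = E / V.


Volumetric ED = 380.35 Wh / 1.395 L = 272.7 Wh/L

272.7 Wh/L


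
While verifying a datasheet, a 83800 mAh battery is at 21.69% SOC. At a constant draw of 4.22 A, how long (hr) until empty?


Convert: C_total = 83800 mAh = 83.8 Ah
Step 1: remaining = SOC/100 * C_total = 21.69/100 * 83.8 = 18.176 Ah
Step 2: t = remaining / I = 18.176 / 4.22 = 4.307 hr

4.307 hr


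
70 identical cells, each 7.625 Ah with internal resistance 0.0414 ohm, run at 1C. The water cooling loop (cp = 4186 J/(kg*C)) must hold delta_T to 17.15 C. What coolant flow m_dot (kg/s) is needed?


Step 1: I = 1 * 7.625 = 7.625 A
Step 2: Q_cell = I^2 * R = 7.625^2 * 0.0414 = 2.407 W
Step 3: Q_total = 70 * 2.407 = 168.49 W
Step 4: m_dot = Q_total / (cp * dT) = 168.49 / (4186 * 17.15) = 0.002347 kg/s

0.002347 kg/s


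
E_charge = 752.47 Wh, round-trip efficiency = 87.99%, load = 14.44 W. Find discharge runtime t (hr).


Step 1: E_discharge = eta/100 * E_charge = 87.99/100 * 752.47 = 662.1 Wh
Step 2: t = E_discharge / P = 662.1 / 14.44 = 45.85 hr

45.85 hr


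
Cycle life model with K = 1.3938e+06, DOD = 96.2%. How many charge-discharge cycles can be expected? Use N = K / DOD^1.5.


DOD^1.5 = 943.54
N = K / DOD^1.5 = 1.3938e+06 / 943.54 = 1477

1477 cycles


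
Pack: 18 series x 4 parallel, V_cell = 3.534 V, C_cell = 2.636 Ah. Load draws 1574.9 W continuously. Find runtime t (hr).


Step 1: E_pack = Ns * V_cell * Np * C_cell = 18 * 3.534 * 4 * 2.636 = 670.72 Wh
Step 2: t = E_pack / P = 670.72 / 1574.9 = 0.4259 hr

0.4259 hr


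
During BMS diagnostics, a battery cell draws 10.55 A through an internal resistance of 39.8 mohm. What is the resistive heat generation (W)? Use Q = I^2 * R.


Convert: R = 39.8 mohm = 0.0398 ohm
I^2 = 111.3
Q = 111.3 * 0.0398 = 4.430 W

4.430 W


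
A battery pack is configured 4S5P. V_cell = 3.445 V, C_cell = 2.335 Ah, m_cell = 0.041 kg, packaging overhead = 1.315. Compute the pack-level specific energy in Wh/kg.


Step 1: V_pack = 4 * 3.445 = 13.78 V
Step 2: C_pack = 5 * 2.335 = 11.675 Ah
Step 3: E_pack = V_pack * C_pack = 13.78 * 11.675 = 160.88 Wh
Step 4: m_pack = 4 * 5 * 0.041 * 1.315 = 1.0783 kg
Step 5: ED = E_pack / m_pack = 160.88 / 1.0783 = 149.2 Wh/kg

149.2 Wh/kg


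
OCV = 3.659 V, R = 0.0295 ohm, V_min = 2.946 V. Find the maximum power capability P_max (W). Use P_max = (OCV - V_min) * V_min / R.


dV = OCV - V_min = 0.713 V (so I_max = dV / R)
P_max = dV * V_min / R = 0.713 * 2.946 / 0.0295 = 71.20 W

71.20 W


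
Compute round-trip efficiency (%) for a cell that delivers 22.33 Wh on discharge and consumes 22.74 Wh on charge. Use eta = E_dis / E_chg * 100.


eta_e = E_dis / E_chg * 100 = 22.33 / 22.74 * 100 = 98.20%

98.20%


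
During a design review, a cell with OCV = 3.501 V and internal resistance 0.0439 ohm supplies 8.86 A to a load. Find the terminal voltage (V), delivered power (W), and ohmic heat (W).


Step 1: V_terminal = OCV - I*R = 3.501 - 8.86 * 0.0439 = 3.112 V
Step 2: P_out = V_terminal * I = 3.112 * 8.86 = 27.57 W
Step 3: Q = I^2 * R = 8.86^2 * 0.0439 = 3.446 W

V=3.112 V, P=27.57 W, Q=3.446 W


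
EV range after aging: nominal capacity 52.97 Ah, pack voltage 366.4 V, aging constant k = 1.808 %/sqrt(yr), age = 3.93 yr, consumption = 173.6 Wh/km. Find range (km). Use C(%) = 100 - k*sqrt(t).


Step 1: capacity retention = 100 - 1.808 * sqrt(3.93) = 100 - 1.808 * 1.9824 = 96.416%
Step 2: C_now = 52.97 * 96.416/100 = 51.072 Ah
Step 3: E_pack = V * C_now = 366.4 * 51.072 = 18713 Wh
Step 4: range = E_pack / consumption = 18713 / 173.6 = 107.8 km

107.8 km


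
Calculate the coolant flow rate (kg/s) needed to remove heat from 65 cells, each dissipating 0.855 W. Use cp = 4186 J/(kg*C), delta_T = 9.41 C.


Step 1: Total heat Q = 65 * 0.855 W = 55.575 W
Step 2: denom = cp * dT = 4186 * 9.41 = 39390
Step 3: m_dot = 55.575 / 39390 = 0.001411 kg/s

0.001411 kg/s


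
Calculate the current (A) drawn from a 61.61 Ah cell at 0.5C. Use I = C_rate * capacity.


I = C_rate * capacity = 0.5 * 61.61 = 30.805 A

30.805 A


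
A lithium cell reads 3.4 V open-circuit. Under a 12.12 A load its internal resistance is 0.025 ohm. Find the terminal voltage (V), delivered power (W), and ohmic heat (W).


Step 1: V_terminal = OCV - I*R = 3.4 - 12.12 * 0.025 = 3.097 V
Step 2: P_out = V_terminal * I = 3.097 * 12.12 = 37.54 W
Step 3: Q = I^2 * R = 12.12^2 * 0.025 = 3.672 W

V=3.097 V, P=37.54 W, Q=3.672 W


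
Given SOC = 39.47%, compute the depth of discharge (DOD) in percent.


Complement of SOC: DOD = 100% - 39.47% = 60.53%

60.53%


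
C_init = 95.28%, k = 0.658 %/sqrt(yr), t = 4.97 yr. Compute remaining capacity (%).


Step 1: sqrt(4.97 yr) = 2.2293
Step 2: drop = 0.658 * 2.2293 = 1.4669
Step 3: C_final = 95.28 - 1.4669 = 93.81%

93.81%


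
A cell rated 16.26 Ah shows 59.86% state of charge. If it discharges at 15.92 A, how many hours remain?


Step 1: remaining = SOC/100 * C_total = 59.86/100 * 16.26 = 9.7332 Ah
Step 2: t = remaining / I = 9.7332 / 15.92 = 0.6114 hr

0.6114 hr


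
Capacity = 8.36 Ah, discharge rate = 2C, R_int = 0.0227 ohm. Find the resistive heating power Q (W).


Step 1: I = C_rate * capacity = 2 * 8.36 = 16.72 A
Step 2: Q = I^2 * R = 16.72^2 * 0.0227 = 279.56 * 0.0227 = 6.346 W

6.346 W


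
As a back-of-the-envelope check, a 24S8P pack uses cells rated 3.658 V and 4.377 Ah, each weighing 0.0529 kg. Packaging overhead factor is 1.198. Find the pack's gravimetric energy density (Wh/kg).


Step 1: V_pack = 24 * 3.658 = 87.792 V
Step 2: C_pack = 8 * 4.377 = 35.016 Ah
Step 3: E_pack = V_pack * C_pack = 87.792 * 35.016 = 3074.1 Wh
Step 4: m_pack = 24 * 8 * 0.0529 * 1.198 = 12.168 kg
Step 5: ED = E_pack / m_pack = 3074.1 / 12.168 = 252.6 Wh/kg

252.6 Wh/kg


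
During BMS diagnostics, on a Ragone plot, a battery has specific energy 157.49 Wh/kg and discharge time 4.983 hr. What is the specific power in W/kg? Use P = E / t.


P_specific = E / t = 157.49 / 4.983 = 31.61 W/kg

31.61 W/kg


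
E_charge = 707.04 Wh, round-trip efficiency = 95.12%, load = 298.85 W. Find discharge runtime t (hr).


Step 1: E_discharge = eta/100 * E_charge = 95.12/100 * 707.04 = 672.54 Wh
Step 2: t = E_discharge / P = 672.54 / 298.85 = 2.250 hr

2.250 hr


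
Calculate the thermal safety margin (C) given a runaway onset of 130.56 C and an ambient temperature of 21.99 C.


margin = T_onset - T_ambient = 130.56 - 21.99 = 108.57 C

108.57 C


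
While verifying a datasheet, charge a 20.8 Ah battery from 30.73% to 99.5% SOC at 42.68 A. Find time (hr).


Step 1: dSOC = 99.5% - 30.73% = 68.77%
Step 2: delta_Ah = 20.8 * 68.77 / 100 = 14.304 Ah
Step 3: t = 14.304 / 42.68 = 0.3351 hr

0.3351 hr


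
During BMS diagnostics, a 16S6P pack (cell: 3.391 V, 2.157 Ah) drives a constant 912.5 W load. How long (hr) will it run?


Step 1: E_pack = Ns * V_cell * Np * C_cell = 16 * 3.391 * 6 * 2.157 = 702.18 Wh
Step 2: t = E_pack / P = 702.18 / 912.5 = 0.7695 hr

0.7695 hr


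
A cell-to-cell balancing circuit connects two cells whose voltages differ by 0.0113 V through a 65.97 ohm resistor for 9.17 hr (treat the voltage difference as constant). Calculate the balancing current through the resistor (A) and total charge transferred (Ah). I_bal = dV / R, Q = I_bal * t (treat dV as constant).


First, Ohm's law: I_bal = 0.0113 V / 65.97 ohm = 1.7129e-04 A
Then Q = I * t = 1.7129e-04 A * 9.17 hr = 0.001571 Ah

I=1.7129e-04 A, Q=0.001571 Ah


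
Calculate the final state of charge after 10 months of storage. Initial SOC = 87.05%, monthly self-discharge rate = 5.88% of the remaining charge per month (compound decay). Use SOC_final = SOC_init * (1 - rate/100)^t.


Monthly retention factor = 1 - 5.88/100 = 0.9412
Over 10 months: factor^10 = 0.54553
SOC_final = 87.05 * 0.54553 = 47.49%

47.49%


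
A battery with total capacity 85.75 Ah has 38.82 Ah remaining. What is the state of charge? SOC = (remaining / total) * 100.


SOC% = 38.82 / 85.75 * 100 = 45.27%

45.27%


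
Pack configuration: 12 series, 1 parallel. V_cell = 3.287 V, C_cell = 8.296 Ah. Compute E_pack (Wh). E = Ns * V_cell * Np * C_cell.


V_pack = 12 * 3.287 = 39.444 V
C_pack = 1 * 8.296 = 8.296 Ah
E = V_pack * C_pack = 39.444 * 8.296 = 327.2 Wh

327.2 Wh


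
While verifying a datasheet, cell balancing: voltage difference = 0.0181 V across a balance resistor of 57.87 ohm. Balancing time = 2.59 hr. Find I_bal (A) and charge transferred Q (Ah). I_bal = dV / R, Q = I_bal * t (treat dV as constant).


I_bal = dV / R = 0.0181 / 57.87 = 3.1277e-04 A
Q = I_bal * t = 3.1277e-04 * 2.59 = 8.101e-04 Ah

I=3.1277e-04 A, Q=8.101e-04 Ah


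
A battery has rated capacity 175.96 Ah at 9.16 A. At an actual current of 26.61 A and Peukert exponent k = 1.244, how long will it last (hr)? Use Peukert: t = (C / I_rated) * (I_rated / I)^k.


t_rated = C / I_rated = 175.96 / 9.16 = 19.21 hr
(I_rated/I)^k = (0.34423)^1.244 = 0.26536
t = t_rated * (I_rated/I)^k = 19.21 * 0.26536 = 5.098 hr

5.098 hr


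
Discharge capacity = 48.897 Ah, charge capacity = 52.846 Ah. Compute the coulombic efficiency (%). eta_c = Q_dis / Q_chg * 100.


Coulombic efficiency = 48.897/52.846 * 100% = 92.53%

92.53%


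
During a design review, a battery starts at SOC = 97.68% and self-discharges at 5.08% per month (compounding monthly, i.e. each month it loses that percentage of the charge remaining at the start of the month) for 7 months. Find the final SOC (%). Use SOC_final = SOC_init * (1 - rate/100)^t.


Monthly retention factor = 1 - 5.08/100 = 0.9492
Over 7 months: factor^7 = 0.69423
SOC_final = 97.68 * 0.69423 = 67.81%

67.81%


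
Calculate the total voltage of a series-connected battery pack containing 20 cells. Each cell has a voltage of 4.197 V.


V_pack = n * V_cell = 20 * 4.197 = 83.94 V

83.94 V


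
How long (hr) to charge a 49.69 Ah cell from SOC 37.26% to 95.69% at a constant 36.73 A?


Step 1: dSOC = 95.69% - 37.26% = 58.43%
Step 2: delta_Ah = 49.69 * 58.43 / 100 = 29.034 Ah
Step 3: t = 29.034 / 36.73 = 0.7905 hr

0.7905 hr


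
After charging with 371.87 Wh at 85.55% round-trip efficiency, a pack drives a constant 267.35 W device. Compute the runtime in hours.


Step 1: E_discharge = eta/100 * E_charge = 85.55/100 * 371.87 = 318.13 Wh
Step 2: t = E_discharge / P = 318.13 / 267.35 = 1.190 hr

1.190 hr


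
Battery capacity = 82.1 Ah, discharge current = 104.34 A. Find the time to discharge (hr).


Runtime = 82.1 Ah / 104.34 A = 0.7869 hr

0.7869 hr


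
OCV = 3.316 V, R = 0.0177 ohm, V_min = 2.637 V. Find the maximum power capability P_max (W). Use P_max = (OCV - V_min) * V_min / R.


P_max = (OCV - V_min) * V_min / R = (3.316 - 2.637) * 2.637 / 0.0177 = 0.679 * 2.637 / 0.0177 = 101.2 W

101.2 W


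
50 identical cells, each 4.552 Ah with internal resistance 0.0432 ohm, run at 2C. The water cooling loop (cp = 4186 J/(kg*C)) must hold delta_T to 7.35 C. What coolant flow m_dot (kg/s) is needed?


Step 1: I = 2 * 4.552 = 9.104 A
Step 2: Q_cell = I^2 * R = 9.104^2 * 0.0432 = 3.5805 W
Step 3: Q_total = 50 * 3.5805 = 179.03 W
Step 4: m_dot = Q_total / (cp * dT) = 179.03 / (4186 * 7.35) = 0.005819 kg/s

0.005819 kg/s


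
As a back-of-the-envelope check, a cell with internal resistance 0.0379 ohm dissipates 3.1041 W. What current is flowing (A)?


I = sqrt(Q / R) = sqrt(3.1041 / 0.0379) = sqrt(81.902) = 9.050 A

9.050 A


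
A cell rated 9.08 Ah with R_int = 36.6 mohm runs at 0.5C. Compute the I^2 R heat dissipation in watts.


Convert: R = 36.6 mohm = 0.0366 ohm
Step 1: I = C_rate * capacity = 0.5 * 9.08 = 4.54 A
Step 2: Q = I^2 * R = 4.54^2 * 0.0366 = 20.612 * 0.0366 = 0.7544 W

0.7544 W


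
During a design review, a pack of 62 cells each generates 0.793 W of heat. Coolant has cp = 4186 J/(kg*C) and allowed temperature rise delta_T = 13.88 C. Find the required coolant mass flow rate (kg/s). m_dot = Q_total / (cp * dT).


Q_total = 62 * 0.793 = 49.166 W
m_dot = Q_total / (cp * dT) = 49.166 / (4186 * 13.88) = 8.462e-04 kg/s

8.462e-04 kg/s


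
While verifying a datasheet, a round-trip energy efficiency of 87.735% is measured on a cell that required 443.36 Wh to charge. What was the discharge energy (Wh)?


E_dis = eta/100 * E_chg = 87.735/100 * 443.36 = 389.0 Wh

389.0 Wh


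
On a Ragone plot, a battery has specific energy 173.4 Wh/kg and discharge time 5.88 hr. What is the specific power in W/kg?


P_specific = E / t = 173.4 / 5.88 = 29.49 W/kg

29.49 W/kg


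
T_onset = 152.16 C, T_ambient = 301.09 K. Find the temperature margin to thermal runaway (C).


Convert: T_ambient = 301.09 K = 27.94 C
margin = 152.16 - 27.94 = 124.22 C

124.22 C


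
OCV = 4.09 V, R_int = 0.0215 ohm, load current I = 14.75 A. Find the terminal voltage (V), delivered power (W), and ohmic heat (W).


Step 1: V_terminal = OCV - I*R = 4.09 - 14.75 * 0.0215 = 3.7729 V
Step 2: P_out = V_terminal * I = 3.7729 * 14.75 = 55.65 W
Step 3: Q = I^2 * R = 14.75^2 * 0.0215 = 4.678 W

V=3.7729 V, P=55.65 W, Q=4.678 W


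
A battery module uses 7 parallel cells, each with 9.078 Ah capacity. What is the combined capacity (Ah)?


Parallel capacities add: 7 * 9.078 Ah = 63.546 Ah

63.546 Ah


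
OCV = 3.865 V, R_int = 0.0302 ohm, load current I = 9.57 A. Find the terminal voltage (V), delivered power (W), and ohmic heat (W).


Step 1: V_terminal = OCV - I*R = 3.865 - 9.57 * 0.0302 = 3.576 V
Step 2: P_out = V_terminal * I = 3.576 * 9.57 = 34.22 W
Step 3: Q = I^2 * R = 9.57^2 * 0.0302 = 2.766 W

V=3.576 V, P=34.22 W, Q=2.766 W


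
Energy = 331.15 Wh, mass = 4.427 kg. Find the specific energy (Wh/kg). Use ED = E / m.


ED = E / m = 331.15 / 4.427 = 74.80 Wh/kg

74.80 Wh/kg


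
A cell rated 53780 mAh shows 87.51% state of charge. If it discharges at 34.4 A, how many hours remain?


Convert: C_total = 53780 mAh = 53.78 Ah
Step 1: remaining = SOC/100 * C_total = 87.51/100 * 53.78 = 47.063 Ah
Step 2: t = remaining / I = 47.063 / 34.4 = 1.368 hr

1.368 hr


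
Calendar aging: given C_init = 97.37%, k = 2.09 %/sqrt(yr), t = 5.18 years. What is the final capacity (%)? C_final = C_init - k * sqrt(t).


sqrt(t) = sqrt(5.18) = 2.276
C_final = 97.37 - 2.09 * 2.276 = 92.61%

92.61%


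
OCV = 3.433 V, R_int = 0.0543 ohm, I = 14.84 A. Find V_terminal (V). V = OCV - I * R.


V = OCV - I*R = 3.433 - 14.84 * 0.0543 = 2.627 V

2.627 V


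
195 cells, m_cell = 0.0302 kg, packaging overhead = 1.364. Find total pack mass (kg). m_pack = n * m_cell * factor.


m_pack = n * m_cell * overhead = 195 * 0.0302 * 1.364 = 8.033 kg

8.033 kg


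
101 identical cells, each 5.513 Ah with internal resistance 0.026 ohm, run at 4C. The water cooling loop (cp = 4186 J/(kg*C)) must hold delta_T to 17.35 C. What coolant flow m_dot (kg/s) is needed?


Step 1: I = 4 * 5.513 = 22.052 A
Step 2: Q_cell = I^2 * R = 22.052^2 * 0.026 = 12.644 W
Step 3: Q_total = 101 * 12.644 = 1277 W
Step 4: m_dot = Q_total / (cp * dT) = 1277 / (4186 * 17.35) = 0.01758 kg/s

0.01758 kg/s


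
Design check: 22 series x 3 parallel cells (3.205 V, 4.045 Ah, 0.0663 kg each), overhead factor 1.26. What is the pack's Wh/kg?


Step 1: V_pack = 22 * 3.205 = 70.51 V
Step 2: C_pack = 3 * 4.045 = 12.135 Ah
Step 3: E_pack = V_pack * C_pack = 70.51 * 12.135 = 855.64 Wh
Step 4: m_pack = 22 * 3 * 0.0663 * 1.26 = 5.5135 kg
Step 5: ED = E_pack / m_pack = 855.64 / 5.5135 = 155.2 Wh/kg

155.2 Wh/kg


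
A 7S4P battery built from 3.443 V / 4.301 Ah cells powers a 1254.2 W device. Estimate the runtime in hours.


Step 1: E_pack = Ns * V_cell * Np * C_cell = 7 * 3.443 * 4 * 4.301 = 414.63 Wh
Step 2: t = E_pack / P = 414.63 / 1254.2 = 0.3306 hr

0.3306 hr


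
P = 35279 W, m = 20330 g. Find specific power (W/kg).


Convert: m = 20330 g = 20.33 kg
Specific power = 35279 W / 20.33 kg = 1735 W/kg

1735 W/kg


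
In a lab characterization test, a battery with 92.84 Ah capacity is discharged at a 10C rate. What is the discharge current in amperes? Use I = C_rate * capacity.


At 10C: I = 10 * 92.84 Ah = 928.4 A

928.4 A


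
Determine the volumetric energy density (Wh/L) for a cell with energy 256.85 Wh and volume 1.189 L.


ED = E / V = 256.85 / 1.189 = 216.0 Wh/L

216.0 Wh/L


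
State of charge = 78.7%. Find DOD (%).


Complement of SOC: DOD = 100% - 78.7% = 21.3%

21.3%


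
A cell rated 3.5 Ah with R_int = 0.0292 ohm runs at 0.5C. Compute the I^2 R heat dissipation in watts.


Step 1: I = C_rate * capacity = 0.5 * 3.5 = 1.75 A
Step 2: Q = I^2 * R = 1.75^2 * 0.0292 = 3.0625 * 0.0292 = 0.08943 W

0.08943 W


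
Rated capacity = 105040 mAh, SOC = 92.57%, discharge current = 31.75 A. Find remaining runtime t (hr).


Convert: C_total = 105040 mAh = 105.04 Ah
Step 1: remaining = SOC/100 * C_total = 92.57/100 * 105.04 = 97.236 Ah
Step 2: t = remaining / I = 97.236 / 31.75 = 3.063 hr

3.063 hr


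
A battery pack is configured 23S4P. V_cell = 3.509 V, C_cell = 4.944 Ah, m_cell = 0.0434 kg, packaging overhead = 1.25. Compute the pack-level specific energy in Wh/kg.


Step 1: V_pack = 23 * 3.509 = 80.707 V
Step 2: C_pack = 4 * 4.944 = 19.776 Ah
Step 3: E_pack = V_pack * C_pack = 80.707 * 19.776 = 1596.1 Wh
Step 4: m_pack = 23 * 4 * 0.0434 * 1.25 = 4.991 kg
Step 5: ED = E_pack / m_pack = 1596.1 / 4.991 = 319.8 Wh/kg

319.8 Wh/kg


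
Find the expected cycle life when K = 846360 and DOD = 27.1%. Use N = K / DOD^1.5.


Step 1: DOD^1.5 = 27.1^1.5 = 141.08
Step 2: N = 846360 / 141.08 = 5999 cycles

5999 cycles


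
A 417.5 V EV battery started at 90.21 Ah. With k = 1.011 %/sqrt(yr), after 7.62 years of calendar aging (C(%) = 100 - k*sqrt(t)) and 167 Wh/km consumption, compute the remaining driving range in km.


Step 1: capacity retention = 100 - 1.011 * sqrt(7.62) = 100 - 1.011 * 2.7604 = 97.209%
Step 2: C_now = 90.21 * 97.209/100 = 87.692 Ah
Step 3: E_pack = V * C_now = 417.5 * 87.692 = 36611 Wh
Step 4: range = E_pack / consumption = 36611 / 167 = 219.2 km

219.2 km


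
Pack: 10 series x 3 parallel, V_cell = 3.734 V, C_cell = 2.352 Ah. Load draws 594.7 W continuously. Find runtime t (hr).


Step 1: E_pack = Ns * V_cell * Np * C_cell = 10 * 3.734 * 3 * 2.352 = 263.47 Wh
Step 2: t = E_pack / P = 263.47 / 594.7 = 0.4430 hr

0.4430 hr


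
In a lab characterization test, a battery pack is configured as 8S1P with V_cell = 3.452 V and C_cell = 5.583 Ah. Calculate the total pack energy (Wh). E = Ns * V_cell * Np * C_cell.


V_pack = 8 * 3.452 = 27.616 V
C_pack = 1 * 5.583 = 5.583 Ah
E = V_pack * C_pack = 27.616 * 5.583 = 154.2 Wh

154.2 Wh


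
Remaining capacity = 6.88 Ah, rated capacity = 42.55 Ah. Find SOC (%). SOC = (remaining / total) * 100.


SOC = (remaining / total) * 100 = (6.88 / 42.55) * 100 = 16.17%

16.17%


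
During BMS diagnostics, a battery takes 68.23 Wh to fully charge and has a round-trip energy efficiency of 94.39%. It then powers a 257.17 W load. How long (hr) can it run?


Step 1: E_discharge = eta/100 * E_charge = 94.39/100 * 68.23 = 64.402 Wh
Step 2: t = E_discharge / P = 64.402 / 257.17 = 0.2504 hr

0.2504 hr


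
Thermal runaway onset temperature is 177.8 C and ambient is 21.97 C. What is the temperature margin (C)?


margin = T_onset - T_ambient = 177.8 - 21.97 = 155.83 C

155.83 C


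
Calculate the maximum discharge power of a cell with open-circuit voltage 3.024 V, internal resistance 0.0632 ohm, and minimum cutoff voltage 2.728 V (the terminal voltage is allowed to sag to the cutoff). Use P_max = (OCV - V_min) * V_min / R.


dV = OCV - V_min = 0.296 V (so I_max = dV / R)
P_max = dV * V_min / R = 0.296 * 2.728 / 0.0632 = 12.78 W

12.78 W


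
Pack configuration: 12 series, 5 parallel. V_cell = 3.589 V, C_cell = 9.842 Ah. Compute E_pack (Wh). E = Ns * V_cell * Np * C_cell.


E = Ns * Vcell * Np * Ccell = 12 * 3.589 * 5 * 9.842 = 2119 Wh

2119 Wh


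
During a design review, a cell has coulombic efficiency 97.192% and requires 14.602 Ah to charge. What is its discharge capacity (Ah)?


Q_dis = eta/100 * Q_chg = 97.192/100 * 14.602 = 14.19 Ah

14.19 Ah


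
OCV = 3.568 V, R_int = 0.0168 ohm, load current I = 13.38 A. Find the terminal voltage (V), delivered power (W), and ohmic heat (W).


Step 1: V_terminal = OCV - I*R = 3.568 - 13.38 * 0.0168 = 3.3432 V
Step 2: P_out = V_terminal * I = 3.3432 * 13.38 = 44.73 W
Step 3: Q = I^2 * R = 13.38^2 * 0.0168 = 3.008 W

V=3.3432 V, P=44.73 W, Q=3.008 W


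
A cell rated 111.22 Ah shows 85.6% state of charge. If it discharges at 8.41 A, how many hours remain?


Step 1: remaining = SOC/100 * C_total = 85.6/100 * 111.22 = 95.204 Ah
Step 2: t = remaining / I = 95.204 / 8.41 = 11.32 hr

11.32 hr


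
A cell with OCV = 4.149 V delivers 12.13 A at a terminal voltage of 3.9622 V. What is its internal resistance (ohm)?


R = (OCV - V) / I = (4.149 - 3.9622) / 12.13 = 0.01540 ohm

0.01540 ohm


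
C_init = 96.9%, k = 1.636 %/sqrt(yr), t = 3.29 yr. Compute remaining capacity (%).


Step 1: sqrt(3.29 yr) = 1.8138
Step 2: drop = 1.636 * 1.8138 = 2.9674
Step 3: C_final = 96.9 - 2.9674 = 93.93%

93.93%


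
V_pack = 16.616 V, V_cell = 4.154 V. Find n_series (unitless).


n = V_pack / V_cell = 16.616 / 4.154 = 4

4


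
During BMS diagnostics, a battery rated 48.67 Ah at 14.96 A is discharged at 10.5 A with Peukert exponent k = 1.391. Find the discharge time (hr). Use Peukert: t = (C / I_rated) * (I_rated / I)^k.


Step 1: t_rated = C / I_rated = 48.67 / 14.96 = 3.2533 hr
Step 2: ratio = 14.96 / 10.5 = 1.4248
Step 3: ratio^k = 1.4248^1.391 = 1.6363
Step 4: t = t_rated * ratio^k = 3.2533 * 1.6363 = 5.323 hr

5.323 hr


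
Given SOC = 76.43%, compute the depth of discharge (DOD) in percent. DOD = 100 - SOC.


Complement of SOC: DOD = 100% - 76.43% = 23.57%

23.57%


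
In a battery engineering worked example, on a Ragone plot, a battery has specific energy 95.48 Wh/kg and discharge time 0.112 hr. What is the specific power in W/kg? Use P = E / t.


P_specific = E / t = 95.48 / 0.112 = 852.5 W/kg

852.5 W/kg


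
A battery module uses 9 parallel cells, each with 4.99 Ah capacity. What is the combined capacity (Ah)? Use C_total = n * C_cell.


Parallel capacities add: 9 * 4.99 Ah = 44.91 Ah

44.91 Ah


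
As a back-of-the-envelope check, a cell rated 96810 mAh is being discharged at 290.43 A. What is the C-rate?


Convert: capacity = 96810 mAh = 96.81 Ah
Rearranging: C_rate = 290.43 / 96.81 = 3C

3C


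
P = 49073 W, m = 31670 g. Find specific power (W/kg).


Convert: m = 31670 g = 31.67 kg
Specific power = 49073 W / 31.67 kg = 1550 W/kg

1550 W/kg


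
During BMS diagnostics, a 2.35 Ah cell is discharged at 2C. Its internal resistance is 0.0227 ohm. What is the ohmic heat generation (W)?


Step 1: I = C_rate * capacity = 2 * 2.35 = 4.7 A
Step 2: Q = I^2 * R = 4.7^2 * 0.0227 = 22.09 * 0.0227 = 0.5014 W

0.5014 W


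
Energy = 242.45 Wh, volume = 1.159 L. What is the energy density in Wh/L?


Volumetric ED = 242.45 Wh / 1.159 L = 209.2 Wh/L

209.2 Wh/L


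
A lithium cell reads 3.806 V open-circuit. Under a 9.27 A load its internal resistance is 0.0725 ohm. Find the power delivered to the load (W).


Step 1: V_terminal = OCV - I*R = 3.806 - 9.27 * 0.0725 = 3.1339 V
Step 2: P_out = V_terminal * I = 3.1339 * 9.27 = 29.05 W

29.05 W


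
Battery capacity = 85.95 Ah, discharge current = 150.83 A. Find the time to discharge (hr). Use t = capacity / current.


t = capacity / current = 85.95 / 150.83 = 0.5698 hr

0.5698 hr


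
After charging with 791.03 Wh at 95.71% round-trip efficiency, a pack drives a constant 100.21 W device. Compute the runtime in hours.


Step 1: E_discharge = eta/100 * E_charge = 95.71/100 * 791.03 = 757.09 Wh
Step 2: t = E_discharge / P = 757.09 / 100.21 = 7.555 hr

7.555 hr


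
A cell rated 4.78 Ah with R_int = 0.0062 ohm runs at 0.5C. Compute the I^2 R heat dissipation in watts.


Step 1: I = C_rate * capacity = 0.5 * 4.78 = 2.39 A
Step 2: Q = I^2 * R = 2.39^2 * 0.0062 = 5.7121 * 0.0062 = 0.03542 W

0.03542 W


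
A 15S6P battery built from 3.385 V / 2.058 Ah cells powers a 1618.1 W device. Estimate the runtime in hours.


Step 1: E_pack = Ns * V_cell * Np * C_cell = 15 * 3.385 * 6 * 2.058 = 626.97 Wh
Step 2: t = E_pack / P = 626.97 / 1618.1 = 0.3875 hr

0.3875 hr


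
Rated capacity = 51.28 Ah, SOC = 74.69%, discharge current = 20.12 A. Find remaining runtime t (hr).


Step 1: remaining = SOC/100 * C_total = 74.69/100 * 51.28 = 38.301 Ah
Step 2: t = remaining / I = 38.301 / 20.12 = 1.904 hr

1.904 hr
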